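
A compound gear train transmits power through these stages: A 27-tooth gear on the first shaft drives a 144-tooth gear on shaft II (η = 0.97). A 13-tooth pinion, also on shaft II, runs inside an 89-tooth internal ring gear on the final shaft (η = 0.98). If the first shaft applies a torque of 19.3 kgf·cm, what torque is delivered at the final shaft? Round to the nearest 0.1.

669.9 kgf·cm

After the gear mesh (144/27): 19.3 × 5.3333 × 0.97 = 99.845 kgf·cm
After the internal gear (89/13): 99.845 × 6.8462 × 0.98 = 669.89 kgf·cm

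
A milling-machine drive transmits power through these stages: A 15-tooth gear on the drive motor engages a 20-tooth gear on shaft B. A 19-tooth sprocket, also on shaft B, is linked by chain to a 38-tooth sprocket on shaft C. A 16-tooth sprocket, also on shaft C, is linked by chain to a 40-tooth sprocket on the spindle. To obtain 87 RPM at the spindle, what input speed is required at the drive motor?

580 RPM

Overall ratio R = 1.3333 × 2 × 2.5 = 6.6667.
Required input speed = output speed × R = 87 × 6.6667 = 580 RPM.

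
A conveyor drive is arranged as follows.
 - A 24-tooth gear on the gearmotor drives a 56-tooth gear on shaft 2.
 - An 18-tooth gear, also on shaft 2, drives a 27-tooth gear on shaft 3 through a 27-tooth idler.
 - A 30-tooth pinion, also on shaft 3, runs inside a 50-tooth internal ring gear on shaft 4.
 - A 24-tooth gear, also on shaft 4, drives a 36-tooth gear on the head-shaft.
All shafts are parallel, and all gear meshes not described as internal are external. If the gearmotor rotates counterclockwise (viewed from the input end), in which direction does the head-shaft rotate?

counterclockwise

the gearmotor → shaft 2: external mesh, 1 reversal → CW.
shaft 2 → shaft 3: driver → idler → driven is 2 external meshes, 2 reversals → CW.
shaft 3 → shaft 4: internal mesh, same direction → CW.
shaft 4 → the head-shaft: external mesh, 1 reversal → CCW.
4 reversals in total — an even number — so the head-shaft turns the same way as the gearmotor.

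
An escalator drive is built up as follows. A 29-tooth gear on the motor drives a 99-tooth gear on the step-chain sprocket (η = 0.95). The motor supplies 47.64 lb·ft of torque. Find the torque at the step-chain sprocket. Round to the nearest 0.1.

154.5 lb·ft

After the gear mesh (99/29): 47.64 × 3.4138 × 0.95 = 154.5 lb·ft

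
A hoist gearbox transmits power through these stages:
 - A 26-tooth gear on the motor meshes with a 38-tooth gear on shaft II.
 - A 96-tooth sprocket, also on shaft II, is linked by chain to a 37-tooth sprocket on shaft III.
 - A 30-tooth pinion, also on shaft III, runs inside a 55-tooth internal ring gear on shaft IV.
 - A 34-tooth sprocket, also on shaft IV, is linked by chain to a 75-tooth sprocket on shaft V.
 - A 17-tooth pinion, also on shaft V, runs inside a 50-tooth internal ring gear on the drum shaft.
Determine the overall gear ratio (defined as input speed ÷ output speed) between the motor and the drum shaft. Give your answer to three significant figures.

Each stage contributes driven/driver: gear mesh 38/26 = 1.4615, chain 37/96 = 0.38542, internal gear 55/30 = 1.8333, chain 75/34 = 2.2059, internal gear 50/17 = 2.9412.
Overall: 1.4615 × 0.38542 × 1.8333 × 2.2059 × 2.9412 = 6.7002.

6.70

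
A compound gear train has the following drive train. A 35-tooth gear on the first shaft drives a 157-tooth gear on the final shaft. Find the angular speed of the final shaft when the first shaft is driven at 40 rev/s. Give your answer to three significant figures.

8.92 rev/s

Gear mesh: ratio = 157/35 = 4.4857, so the final shaft turns at 40 / 4.4857 = 8.9172 rev/s.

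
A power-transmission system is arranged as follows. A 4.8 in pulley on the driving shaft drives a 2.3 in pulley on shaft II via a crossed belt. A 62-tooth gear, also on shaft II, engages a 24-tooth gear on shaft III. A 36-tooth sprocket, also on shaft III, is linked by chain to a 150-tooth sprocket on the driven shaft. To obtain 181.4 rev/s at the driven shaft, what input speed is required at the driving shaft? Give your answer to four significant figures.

Overall ratio R = 0.47917 × 0.3871 × 4.1667 = 0.77285.
Required input speed = output speed × R = 181.4 × 0.77285 = 140.19 rev/s.

140.2 rev/s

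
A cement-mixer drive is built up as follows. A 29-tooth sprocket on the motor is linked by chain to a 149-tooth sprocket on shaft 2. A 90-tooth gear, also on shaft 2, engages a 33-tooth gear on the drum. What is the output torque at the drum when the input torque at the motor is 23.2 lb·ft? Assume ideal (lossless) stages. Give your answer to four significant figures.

After the chain (149/29): 23.2 × 5.1379 = 119.2 lb·ft
After the gear mesh (33/90): 119.2 × 0.36667 = 43.707 lb·ft

43.71 lb·ft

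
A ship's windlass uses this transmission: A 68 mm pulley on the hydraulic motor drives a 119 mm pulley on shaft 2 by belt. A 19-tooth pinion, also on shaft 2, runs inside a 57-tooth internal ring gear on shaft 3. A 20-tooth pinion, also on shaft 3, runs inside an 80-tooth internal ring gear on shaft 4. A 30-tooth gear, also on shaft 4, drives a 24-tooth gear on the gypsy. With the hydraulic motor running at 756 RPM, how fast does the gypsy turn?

Belt: ratio = 119/68 = 1.75, so shaft 2 turns at 756 / 1.75 = 432 RPM.
Internal gear: ratio = 57/19 = 3, so shaft 3 turns at 432 / 3 = 144 RPM.
Internal gear: ratio = 80/20 = 4, so shaft 4 turns at 144 / 4 = 36 RPM.
Gear mesh: ratio = 24/30 = 0.8, so the gypsy turns at 36 / 0.8 = 45 RPM.

45 RPM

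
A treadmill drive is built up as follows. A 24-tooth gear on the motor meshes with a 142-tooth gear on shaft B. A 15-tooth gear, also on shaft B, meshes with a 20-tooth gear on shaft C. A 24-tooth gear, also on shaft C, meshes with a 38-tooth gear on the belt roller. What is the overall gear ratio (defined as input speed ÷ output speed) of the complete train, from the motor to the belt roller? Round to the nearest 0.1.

12.5

Each stage contributes driven/driver: gear mesh 142/24 = 5.9167, gear mesh 20/15 = 1.3333, gear mesh 38/24 = 1.5833.
Overall: 5.9167 × 1.3333 × 1.5833 = 12.491.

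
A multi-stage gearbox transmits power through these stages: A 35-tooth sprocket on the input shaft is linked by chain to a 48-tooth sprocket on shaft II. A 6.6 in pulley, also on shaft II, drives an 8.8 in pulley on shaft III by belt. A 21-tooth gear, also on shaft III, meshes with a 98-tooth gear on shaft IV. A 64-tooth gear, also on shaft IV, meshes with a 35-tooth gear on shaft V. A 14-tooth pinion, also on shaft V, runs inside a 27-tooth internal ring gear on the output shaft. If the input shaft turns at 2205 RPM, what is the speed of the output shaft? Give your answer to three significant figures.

chain 48/35 = 1.3714 → 2205/1.3714 = 1607.8 RPM
belt 8.8/6.6 = 1.3333 → 1607.8/1.3333 = 1205.9 RPM
gear mesh 98/21 = 4.6667 → 1205.9/4.6667 = 258.4 RPM
gear mesh 35/64 = 0.54688 → 258.4/0.54688 = 472.5 RPM
internal gear 27/14 = 1.9286 → 472.5/1.9286 = 245 RPM

245 RPM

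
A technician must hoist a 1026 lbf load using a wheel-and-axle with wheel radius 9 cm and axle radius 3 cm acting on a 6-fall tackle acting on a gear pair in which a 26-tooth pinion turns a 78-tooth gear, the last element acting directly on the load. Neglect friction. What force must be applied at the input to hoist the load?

19 lbf

Wheel-and-axle MA = R/r = 9/3 = 3.
Block-and-tackle MA = number of supporting rope parts = 6.
Gear pair MA = 78/26 = 3.
Combined ideal MA = 3 × 6 × 3 = 54.
Effort = load / MA = 1026 / 54 = 19 lbf.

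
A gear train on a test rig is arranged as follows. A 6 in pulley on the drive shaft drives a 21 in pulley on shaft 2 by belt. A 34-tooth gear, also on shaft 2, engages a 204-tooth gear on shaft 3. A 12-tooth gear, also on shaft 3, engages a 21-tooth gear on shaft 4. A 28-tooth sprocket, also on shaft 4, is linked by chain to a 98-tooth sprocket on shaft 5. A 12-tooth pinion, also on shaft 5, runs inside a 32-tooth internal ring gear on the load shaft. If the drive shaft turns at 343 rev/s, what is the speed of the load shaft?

1 rev/s

the drive shaft → shaft 2 (belt, 21/6): 343 ÷ 3.5 = 98 rev/s
shaft 2 → shaft 3 (gear mesh, 204/34): 98 ÷ 6 = 16.333 rev/s
shaft 3 → shaft 4 (gear mesh, 21/12): 16.333 ÷ 1.75 = 9.3333 rev/s
shaft 4 → shaft 5 (chain, 98/28): 9.3333 ÷ 3.5 = 2.6667 rev/s
shaft 5 → the load shaft (internal gear, 32/12): 2.6667 ÷ 2.6667 = 1 rev/s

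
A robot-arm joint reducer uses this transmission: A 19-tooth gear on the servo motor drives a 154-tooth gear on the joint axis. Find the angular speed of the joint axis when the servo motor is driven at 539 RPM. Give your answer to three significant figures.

gear mesh 154/19 = 8.1053 → 539/8.1053 = 66.5 RPM

66.5 RPM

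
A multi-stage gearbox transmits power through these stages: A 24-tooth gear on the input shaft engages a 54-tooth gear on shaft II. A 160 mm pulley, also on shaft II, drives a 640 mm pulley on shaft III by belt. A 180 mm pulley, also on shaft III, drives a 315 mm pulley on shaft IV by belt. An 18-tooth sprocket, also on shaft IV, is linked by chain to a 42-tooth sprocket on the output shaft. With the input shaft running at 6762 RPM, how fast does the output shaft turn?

gear mesh 54/24 = 2.25 → 6762/2.25 = 3005.3 RPM
belt 640/160 = 4 → 3005.3/4 = 751.33 RPM
belt 315/180 = 1.75 → 751.33/1.75 = 429.33 RPM
chain 42/18 = 2.3333 → 429.33/2.3333 = 184 RPM

184 RPM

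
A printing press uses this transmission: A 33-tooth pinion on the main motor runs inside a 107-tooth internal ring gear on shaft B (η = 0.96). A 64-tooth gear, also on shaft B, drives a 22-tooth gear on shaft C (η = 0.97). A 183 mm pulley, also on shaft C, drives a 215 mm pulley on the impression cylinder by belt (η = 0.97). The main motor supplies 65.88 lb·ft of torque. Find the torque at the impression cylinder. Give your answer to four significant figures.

77.92 lb·ft

internal gear 107/33 = 3.2424 → τ = 65.88·3.2424·0.96 = 205.07 lb·ft
gear mesh 22/64 = 0.34375 → τ = 205.07·0.34375·0.97 = 68.377 lb·ft
belt 215/183 = 1.1749 → τ = 68.377·1.1749·0.97 = 77.923 lb·ft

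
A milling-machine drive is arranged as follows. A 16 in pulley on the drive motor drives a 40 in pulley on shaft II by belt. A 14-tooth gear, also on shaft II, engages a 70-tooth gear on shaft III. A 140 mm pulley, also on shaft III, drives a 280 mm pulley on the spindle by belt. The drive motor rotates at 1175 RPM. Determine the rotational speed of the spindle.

the drive motor → shaft II (belt, 40/16): 1175 ÷ 2.5 = 470 RPM
shaft II → shaft III (gear mesh, 70/14): 470 ÷ 5 = 94 RPM
shaft III → the spindle (belt, 280/140): 94 ÷ 2 = 47 RPM

47 RPM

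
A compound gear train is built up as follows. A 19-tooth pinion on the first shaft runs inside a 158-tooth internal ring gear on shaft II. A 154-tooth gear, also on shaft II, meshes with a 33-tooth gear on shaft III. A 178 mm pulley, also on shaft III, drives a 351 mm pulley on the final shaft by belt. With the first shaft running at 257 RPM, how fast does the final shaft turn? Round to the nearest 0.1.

Internal gear: ratio = 158/19 = 8.3158, so shaft II turns at 257 / 8.3158 = 30.905 RPM.
Gear mesh: ratio = 33/154 = 0.21429, so shaft III turns at 30.905 / 0.21429 = 144.22 RPM.
Belt: ratio = 351/178 = 1.9719, so the final shaft turns at 144.22 / 1.9719 = 73.139 RPM.

73.1 RPM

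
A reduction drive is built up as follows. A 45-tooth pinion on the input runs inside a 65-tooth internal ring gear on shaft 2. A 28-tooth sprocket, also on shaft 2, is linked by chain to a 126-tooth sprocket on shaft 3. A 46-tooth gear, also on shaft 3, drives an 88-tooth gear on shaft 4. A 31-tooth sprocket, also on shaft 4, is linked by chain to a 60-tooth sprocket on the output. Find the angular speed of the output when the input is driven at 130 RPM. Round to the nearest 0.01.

5.40 RPM

the input → shaft 2 (internal gear, 65/45): 130 ÷ 1.4444 = 90 RPM
shaft 2 → shaft 3 (chain, 126/28): 90 ÷ 4.5 = 20 RPM
shaft 3 → shaft 4 (gear mesh, 88/46): 20 ÷ 1.913 = 10.455 RPM
shaft 4 → the output (chain, 60/31): 10.455 ÷ 1.9355 = 5.4015 RPM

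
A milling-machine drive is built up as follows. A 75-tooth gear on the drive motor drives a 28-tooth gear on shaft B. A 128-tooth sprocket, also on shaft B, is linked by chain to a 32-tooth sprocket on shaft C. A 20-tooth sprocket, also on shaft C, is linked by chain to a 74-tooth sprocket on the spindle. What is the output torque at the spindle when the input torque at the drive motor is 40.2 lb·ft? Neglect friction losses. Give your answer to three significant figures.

Gear mesh: ratio = 28/75 = 0.37333; torque at shaft B = 40.2 × 0.37333 = 15.008 lb·ft.
Chain: ratio = 32/128 = 0.25; torque at shaft C = 15.008 × 0.25 = 3.752 lb·ft.
Chain: ratio = 74/20 = 3.7; torque at the spindle = 3.752 × 3.7 = 13.882 lb·ft.

13.9 lb·ft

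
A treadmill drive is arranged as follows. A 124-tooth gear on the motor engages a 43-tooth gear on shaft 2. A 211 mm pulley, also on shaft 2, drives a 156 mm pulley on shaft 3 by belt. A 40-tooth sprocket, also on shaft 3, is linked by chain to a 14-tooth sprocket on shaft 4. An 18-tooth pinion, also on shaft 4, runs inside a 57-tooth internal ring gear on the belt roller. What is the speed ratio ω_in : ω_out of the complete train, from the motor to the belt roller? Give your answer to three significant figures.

0.284

Each stage contributes driven/driver: gear mesh 43/124 = 0.34677, belt 156/211 = 0.73934, chain 14/40 = 0.35, internal gear 57/18 = 3.1667.
Overall: 0.34677 × 0.73934 × 0.35 × 3.1667 = 0.28416.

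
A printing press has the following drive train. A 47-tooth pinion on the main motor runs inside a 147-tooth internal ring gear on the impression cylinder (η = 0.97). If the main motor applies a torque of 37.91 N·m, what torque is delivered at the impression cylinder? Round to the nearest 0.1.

After the internal gear (147/47): 37.91 × 3.1277 × 0.97 = 115.01 N·m

115.0 N·m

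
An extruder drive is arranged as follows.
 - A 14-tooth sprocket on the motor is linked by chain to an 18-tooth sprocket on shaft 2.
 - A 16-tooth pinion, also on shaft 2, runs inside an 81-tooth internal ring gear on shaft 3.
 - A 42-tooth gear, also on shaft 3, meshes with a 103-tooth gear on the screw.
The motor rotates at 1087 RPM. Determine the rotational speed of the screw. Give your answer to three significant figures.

Chain: ratio = 18/14 = 1.2857, so shaft 2 turns at 1087 / 1.2857 = 845.44 RPM.
Internal gear: ratio = 81/16 = 5.0625, so shaft 3 turns at 845.44 / 5.0625 = 167 RPM.
Gear mesh: ratio = 103/42 = 2.4524, so the screw turns at 167 / 2.4524 = 68.098 RPM.

68.1 RPM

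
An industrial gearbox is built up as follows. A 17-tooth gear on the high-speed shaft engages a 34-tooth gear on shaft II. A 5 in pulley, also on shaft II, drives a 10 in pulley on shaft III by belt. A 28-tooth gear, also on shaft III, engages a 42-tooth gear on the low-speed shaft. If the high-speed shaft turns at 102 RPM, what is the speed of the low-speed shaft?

17 RPM

the high-speed shaft → shaft II (gear mesh, 34/17): 102 ÷ 2 = 51 RPM
shaft II → shaft III (belt, 10/5): 51 ÷ 2 = 25.5 RPM
shaft III → the low-speed shaft (gear mesh, 42/28): 25.5 ÷ 1.5 = 17 RPM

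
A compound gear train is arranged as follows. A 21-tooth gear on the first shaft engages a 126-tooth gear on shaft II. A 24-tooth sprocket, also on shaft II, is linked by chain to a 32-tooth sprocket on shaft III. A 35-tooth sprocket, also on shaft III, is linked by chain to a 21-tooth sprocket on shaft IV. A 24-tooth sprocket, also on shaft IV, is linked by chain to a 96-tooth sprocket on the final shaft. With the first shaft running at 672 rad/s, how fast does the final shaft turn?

the first shaft → shaft II (gear mesh, 126/21): 672 ÷ 6 = 112 rad/s
shaft II → shaft III (chain, 32/24): 112 ÷ 1.3333 = 84 rad/s
shaft III → shaft IV (chain, 21/35): 84 ÷ 0.6 = 140 rad/s
shaft IV → the final shaft (chain, 96/24): 140 ÷ 4 = 35 rad/s

35 rad/s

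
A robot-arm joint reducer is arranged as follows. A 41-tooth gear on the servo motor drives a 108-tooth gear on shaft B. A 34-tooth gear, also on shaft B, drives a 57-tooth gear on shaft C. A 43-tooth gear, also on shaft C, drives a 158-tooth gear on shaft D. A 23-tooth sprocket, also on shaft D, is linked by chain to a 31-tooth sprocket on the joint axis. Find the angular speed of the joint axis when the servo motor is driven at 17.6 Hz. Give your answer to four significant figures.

0.8047 Hz

gear mesh 108/41 = 2.6341 → 17.6/2.6341 = 6.6815 Hz
gear mesh 57/34 = 1.6765 → 6.6815/1.6765 = 3.9854 Hz
gear mesh 158/43 = 3.6744 → 3.9854/3.6744 = 1.0846 Hz
chain 31/23 = 1.3478 → 1.0846/1.3478 = 0.80474 Hz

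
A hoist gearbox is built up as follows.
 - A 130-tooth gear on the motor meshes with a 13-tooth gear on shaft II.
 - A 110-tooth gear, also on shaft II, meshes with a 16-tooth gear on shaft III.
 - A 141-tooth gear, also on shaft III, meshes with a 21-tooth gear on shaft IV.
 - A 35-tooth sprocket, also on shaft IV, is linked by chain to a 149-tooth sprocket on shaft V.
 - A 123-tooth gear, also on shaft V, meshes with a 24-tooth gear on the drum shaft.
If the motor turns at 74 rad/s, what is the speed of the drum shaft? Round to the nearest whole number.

the motor → shaft II (gear mesh, 13/130): 74 ÷ 0.1 = 740 rad/s
shaft II → shaft III (gear mesh, 16/110): 740 ÷ 0.14545 = 5087.5 rad/s
shaft III → shaft IV (gear mesh, 21/141): 5087.5 ÷ 0.14894 = 34159 rad/s
shaft IV → shaft V (chain, 149/35): 34159 ÷ 4.2571 = 8023.9 rad/s
shaft V → the drum shaft (gear mesh, 24/123): 8023.9 ÷ 0.19512 = 41123 rad/s

41123 rad/s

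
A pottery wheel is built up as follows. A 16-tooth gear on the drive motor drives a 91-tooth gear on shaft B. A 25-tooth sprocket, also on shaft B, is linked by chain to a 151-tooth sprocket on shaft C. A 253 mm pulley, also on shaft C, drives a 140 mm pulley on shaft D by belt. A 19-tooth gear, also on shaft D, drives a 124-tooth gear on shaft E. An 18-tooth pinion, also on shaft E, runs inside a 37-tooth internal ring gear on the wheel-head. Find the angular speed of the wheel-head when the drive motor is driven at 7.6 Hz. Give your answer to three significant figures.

the drive motor → shaft B (gear mesh, 91/16): 7.6 ÷ 5.6875 = 1.3363 Hz
shaft B → shaft C (chain, 151/25): 1.3363 ÷ 6.04 = 0.22124 Hz
shaft C → shaft D (belt, 140/253): 0.22124 ÷ 0.55336 = 0.3998 Hz
shaft D → shaft E (gear mesh, 124/19): 0.3998 ÷ 6.5263 = 0.06126 Hz
shaft E → the wheel-head (internal gear, 37/18): 0.06126 ÷ 2.0556 = 0.029802 Hz

0.0298 Hz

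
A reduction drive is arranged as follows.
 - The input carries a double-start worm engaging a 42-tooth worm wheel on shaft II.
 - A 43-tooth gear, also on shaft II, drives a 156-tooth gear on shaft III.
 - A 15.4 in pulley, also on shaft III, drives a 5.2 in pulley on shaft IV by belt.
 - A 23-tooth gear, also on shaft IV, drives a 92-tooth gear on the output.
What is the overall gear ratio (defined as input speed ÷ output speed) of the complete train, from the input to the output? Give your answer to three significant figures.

103

Each stage contributes driven/driver: worm 42/2 = 21, gear mesh 156/43 = 3.6279, belt 5.2/15.4 = 0.33766, gear mesh 92/23 = 4.
Overall: 21 × 3.6279 × 0.33766 × 4 = 102.9.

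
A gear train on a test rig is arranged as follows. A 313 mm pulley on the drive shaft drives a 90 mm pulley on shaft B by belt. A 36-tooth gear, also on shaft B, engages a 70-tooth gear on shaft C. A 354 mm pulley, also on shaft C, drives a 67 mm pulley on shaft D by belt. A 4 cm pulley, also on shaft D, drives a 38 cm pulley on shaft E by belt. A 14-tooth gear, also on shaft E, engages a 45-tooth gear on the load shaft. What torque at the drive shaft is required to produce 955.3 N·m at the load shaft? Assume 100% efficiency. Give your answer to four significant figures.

295.6 N·m

Overall ratio R = 0.28754 × 1.9444 × 0.18927 × 9.5 × 3.2143 = 3.2313.
Input torque = output torque / R = 955.3 / 3.2313 = 295.64 N·m.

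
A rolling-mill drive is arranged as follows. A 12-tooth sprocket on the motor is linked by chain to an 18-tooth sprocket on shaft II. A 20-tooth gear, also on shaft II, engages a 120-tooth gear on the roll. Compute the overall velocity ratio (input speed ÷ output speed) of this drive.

9

Each stage contributes driven/driver: chain 18/12 = 1.5, gear mesh 120/20 = 6.
Overall: 1.5 × 6 = 9.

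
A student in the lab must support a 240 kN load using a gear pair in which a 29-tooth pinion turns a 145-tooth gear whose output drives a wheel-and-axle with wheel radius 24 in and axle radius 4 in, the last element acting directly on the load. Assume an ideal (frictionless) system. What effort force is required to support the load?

8 kN

Gear pair MA = 145/29 = 5.
Wheel-and-axle MA = R/r = 24/4 = 6.
Combined ideal MA = 5 × 6 = 30.
Effort = load / MA = 240 / 30 = 8 kN.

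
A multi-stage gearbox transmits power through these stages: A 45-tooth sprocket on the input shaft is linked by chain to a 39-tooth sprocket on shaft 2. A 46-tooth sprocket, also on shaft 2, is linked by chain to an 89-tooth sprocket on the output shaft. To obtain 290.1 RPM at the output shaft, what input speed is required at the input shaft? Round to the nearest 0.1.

Overall ratio R = 0.86667 × 1.9348 = 1.6768.
Required input speed = output speed × R = 290.1 × 1.6768 = 486.44 RPM.

486.4 RPM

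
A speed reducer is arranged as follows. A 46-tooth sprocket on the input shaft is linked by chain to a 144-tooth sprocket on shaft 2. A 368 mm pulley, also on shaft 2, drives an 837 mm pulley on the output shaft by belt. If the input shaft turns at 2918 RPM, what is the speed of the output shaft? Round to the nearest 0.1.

the input shaft → shaft 2 (chain, 144/46): 2918 ÷ 3.1304 = 932.14 RPM
shaft 2 → the output shaft (belt, 837/368): 932.14 ÷ 2.2745 = 409.83 RPM

409.8 RPM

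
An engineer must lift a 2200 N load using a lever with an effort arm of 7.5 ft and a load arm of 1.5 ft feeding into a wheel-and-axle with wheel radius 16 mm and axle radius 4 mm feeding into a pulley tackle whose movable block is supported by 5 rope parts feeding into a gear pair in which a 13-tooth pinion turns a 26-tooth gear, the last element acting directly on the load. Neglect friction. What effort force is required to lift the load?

11 N

Lever MA = effort arm / load arm = 7.5/1.5 = 5.
Wheel-and-axle MA = R/r = 16/4 = 4.
Block-and-tackle MA = number of supporting rope parts = 5.
Gear pair MA = 26/13 = 2.
Combined ideal MA = 5 × 4 × 5 × 2 = 200.
Effort = load / MA = 2200 / 200 = 11 N.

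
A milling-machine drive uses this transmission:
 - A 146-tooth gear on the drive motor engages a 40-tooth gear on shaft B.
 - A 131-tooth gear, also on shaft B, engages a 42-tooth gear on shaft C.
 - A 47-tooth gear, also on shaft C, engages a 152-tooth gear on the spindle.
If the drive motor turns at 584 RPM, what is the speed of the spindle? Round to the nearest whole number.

the drive motor → shaft B (gear mesh, 40/146): 584 ÷ 0.27397 = 2131.6 RPM
shaft B → shaft C (gear mesh, 42/131): 2131.6 ÷ 0.32061 = 6648.6 RPM
shaft C → the spindle (gear mesh, 152/47): 6648.6 ÷ 3.234 = 2055.8 RPM

2056 RPM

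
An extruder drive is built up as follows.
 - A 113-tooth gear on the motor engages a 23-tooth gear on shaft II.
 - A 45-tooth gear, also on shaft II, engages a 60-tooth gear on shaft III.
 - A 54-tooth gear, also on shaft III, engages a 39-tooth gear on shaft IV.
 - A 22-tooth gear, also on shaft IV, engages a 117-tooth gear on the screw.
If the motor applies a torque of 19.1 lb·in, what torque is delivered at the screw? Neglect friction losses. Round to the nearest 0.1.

gear mesh 23/113 = 0.20354 → τ = 19.1·0.20354 = 3.8876 lb·in
gear mesh 60/45 = 1.3333 → τ = 3.8876·1.3333 = 5.1835 lb·in
gear mesh 39/54 = 0.72222 → τ = 5.1835·0.72222 = 3.7436 lb·in
gear mesh 117/22 = 5.3182 → τ = 3.7436·5.3182 = 19.909 lb·in

19.9 lb·in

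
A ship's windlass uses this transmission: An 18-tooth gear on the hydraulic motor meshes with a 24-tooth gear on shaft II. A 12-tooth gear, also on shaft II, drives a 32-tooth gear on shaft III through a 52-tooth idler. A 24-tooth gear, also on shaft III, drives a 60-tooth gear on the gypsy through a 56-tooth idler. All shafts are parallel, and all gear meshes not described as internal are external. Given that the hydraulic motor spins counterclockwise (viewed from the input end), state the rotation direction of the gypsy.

the hydraulic motor → shaft II: external mesh, 1 reversal → CW.
shaft II → shaft III: driver → idler → driven is 2 external meshes, 2 reversals → CW.
shaft III → the gypsy: driver → idler → driven is 2 external meshes, 2 reversals → CW.
5 reversals in total — an odd number — so the gypsy turns opposite to the hydraulic motor.

clockwise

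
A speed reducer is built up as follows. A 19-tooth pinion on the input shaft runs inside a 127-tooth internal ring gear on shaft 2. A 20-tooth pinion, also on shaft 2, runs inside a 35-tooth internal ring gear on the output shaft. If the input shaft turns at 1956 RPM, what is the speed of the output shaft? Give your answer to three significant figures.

the input shaft → shaft 2 (internal gear, 127/19): 1956 ÷ 6.6842 = 292.63 RPM
shaft 2 → the output shaft (internal gear, 35/20): 292.63 ÷ 1.75 = 167.22 RPM

167 RPM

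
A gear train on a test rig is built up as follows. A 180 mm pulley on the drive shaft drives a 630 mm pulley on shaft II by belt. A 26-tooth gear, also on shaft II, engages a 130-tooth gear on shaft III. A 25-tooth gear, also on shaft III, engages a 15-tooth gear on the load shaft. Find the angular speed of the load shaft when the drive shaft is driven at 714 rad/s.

the drive shaft → shaft II (belt, 630/180): 714 ÷ 3.5 = 204 rad/s
shaft II → shaft III (gear mesh, 130/26): 204 ÷ 5 = 40.8 rad/s
shaft III → the load shaft (gear mesh, 15/25): 40.8 ÷ 0.6 = 68 rad/s

68 rad/s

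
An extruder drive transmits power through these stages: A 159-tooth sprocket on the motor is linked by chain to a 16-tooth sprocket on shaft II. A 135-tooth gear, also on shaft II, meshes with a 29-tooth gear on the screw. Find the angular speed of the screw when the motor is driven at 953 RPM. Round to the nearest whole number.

the motor → shaft II (chain, 16/159): 953 ÷ 0.10063 = 9470.4 RPM
shaft II → the screw (gear mesh, 29/135): 9470.4 ÷ 0.21481 = 44087 RPM

44087 RPM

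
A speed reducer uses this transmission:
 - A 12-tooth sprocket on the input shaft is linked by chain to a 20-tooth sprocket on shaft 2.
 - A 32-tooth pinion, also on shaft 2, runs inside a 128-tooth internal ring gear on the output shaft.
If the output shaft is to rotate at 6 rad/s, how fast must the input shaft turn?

Overall ratio R = 1.6667 × 4 = 6.6667.
Required input speed = output speed × R = 6 × 6.6667 = 40 rad/s.

40 rad/s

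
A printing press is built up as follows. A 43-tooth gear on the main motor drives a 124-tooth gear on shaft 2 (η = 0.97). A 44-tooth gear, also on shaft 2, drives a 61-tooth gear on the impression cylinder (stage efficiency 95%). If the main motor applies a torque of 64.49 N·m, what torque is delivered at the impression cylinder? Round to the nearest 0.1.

Gear mesh: ratio = 124/43 = 2.8837; torque at shaft 2 = 64.49 × 2.8837 × 0.97 = 180.39 N·m.
Gear mesh: ratio = 61/44 = 1.3864; torque at the impression cylinder = 180.39 × 1.3864 × 0.95 = 237.58 N·m.

237.6 N·m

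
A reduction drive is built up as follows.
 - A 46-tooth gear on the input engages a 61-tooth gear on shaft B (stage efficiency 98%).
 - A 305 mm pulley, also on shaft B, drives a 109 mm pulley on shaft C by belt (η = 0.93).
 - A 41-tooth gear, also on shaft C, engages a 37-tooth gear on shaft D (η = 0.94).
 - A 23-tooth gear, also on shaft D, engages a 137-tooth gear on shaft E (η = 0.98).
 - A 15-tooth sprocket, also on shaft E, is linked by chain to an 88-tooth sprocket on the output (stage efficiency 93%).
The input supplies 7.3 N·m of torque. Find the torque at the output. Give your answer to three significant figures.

After the gear mesh (61/46): 7.3 × 1.3261 × 0.98 = 9.4868 N·m
After the belt (109/305): 9.4868 × 0.35738 × 0.93 = 3.153 N·m
After the gear mesh (37/41): 3.153 × 0.90244 × 0.94 = 2.6747 N·m
After the gear mesh (137/23): 2.6747 × 5.9565 × 0.98 = 15.613 N·m
After the chain (88/15): 15.613 × 5.8667 × 0.93 = 85.186 N·m

85.2 N·m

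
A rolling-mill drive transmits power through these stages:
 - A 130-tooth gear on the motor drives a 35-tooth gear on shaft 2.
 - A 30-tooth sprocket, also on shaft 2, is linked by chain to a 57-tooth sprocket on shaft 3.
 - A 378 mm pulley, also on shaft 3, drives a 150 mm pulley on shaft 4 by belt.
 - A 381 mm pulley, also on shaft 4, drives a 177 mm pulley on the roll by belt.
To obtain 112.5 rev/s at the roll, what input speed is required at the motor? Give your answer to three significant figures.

10.6 rev/s

Overall ratio R = 0.26923 × 1.9 × 0.39683 × 0.46457 = 0.094303.
Required input speed = output speed × R = 112.5 × 0.094303 = 10.609 rev/s.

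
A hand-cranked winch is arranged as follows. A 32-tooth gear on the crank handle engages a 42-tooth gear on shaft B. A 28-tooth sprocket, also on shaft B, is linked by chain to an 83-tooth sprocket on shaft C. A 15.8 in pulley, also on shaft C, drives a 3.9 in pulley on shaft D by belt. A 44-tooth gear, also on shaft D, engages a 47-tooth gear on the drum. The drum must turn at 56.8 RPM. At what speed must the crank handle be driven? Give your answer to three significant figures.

Overall ratio R = 1.3125 × 2.9643 × 0.24684 × 1.0682 = 1.0258.
Required input speed = output speed × R = 56.8 × 1.0258 = 58.267 RPM.

58.3 RPM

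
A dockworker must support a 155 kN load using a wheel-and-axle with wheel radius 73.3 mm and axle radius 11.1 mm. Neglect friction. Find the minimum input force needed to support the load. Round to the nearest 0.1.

23.5 kN

Wheel-and-axle MA = R/r = 73.3/11.1 = 6.6036.
Effort = load / MA = 155 / 6.6036 = 23.472 kN.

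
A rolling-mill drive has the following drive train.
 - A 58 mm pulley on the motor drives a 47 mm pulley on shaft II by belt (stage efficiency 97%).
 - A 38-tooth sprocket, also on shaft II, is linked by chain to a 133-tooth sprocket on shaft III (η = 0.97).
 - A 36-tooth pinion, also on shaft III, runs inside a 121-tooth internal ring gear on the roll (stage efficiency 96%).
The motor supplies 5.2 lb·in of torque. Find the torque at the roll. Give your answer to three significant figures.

After the belt (47/58): 5.2 × 0.81034 × 0.97 = 4.0874 lb·in
After the chain (133/38): 4.0874 × 3.5 × 0.97 = 13.877 lb·in
After the internal gear (121/36): 13.877 × 3.3611 × 0.96 = 44.775 lb·in

44.8 lb·in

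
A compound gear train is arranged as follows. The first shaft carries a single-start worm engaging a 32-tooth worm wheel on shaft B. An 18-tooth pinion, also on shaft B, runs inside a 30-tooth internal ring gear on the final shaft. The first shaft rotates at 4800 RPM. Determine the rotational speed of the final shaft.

the first shaft → shaft B (worm, 32/1): 4800 ÷ 32 = 150 RPM
shaft B → the final shaft (internal gear, 30/18): 150 ÷ 1.6667 = 90 RPM

90 RPM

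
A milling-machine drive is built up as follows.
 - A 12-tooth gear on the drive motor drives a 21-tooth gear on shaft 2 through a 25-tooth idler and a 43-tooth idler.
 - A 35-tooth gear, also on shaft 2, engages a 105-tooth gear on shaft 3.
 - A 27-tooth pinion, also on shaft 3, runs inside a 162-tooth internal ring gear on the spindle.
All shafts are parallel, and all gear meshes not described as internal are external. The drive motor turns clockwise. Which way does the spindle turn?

clockwise

the drive motor → shaft 2: driver → idler → idler → driven is 3 external meshes, 3 reversals → CCW.
shaft 2 → shaft 3: external mesh, 1 reversal → CW.
shaft 3 → the spindle: internal mesh, same direction → CW.
4 reversals in total — an even number — so the spindle turns the same way as the drive motor.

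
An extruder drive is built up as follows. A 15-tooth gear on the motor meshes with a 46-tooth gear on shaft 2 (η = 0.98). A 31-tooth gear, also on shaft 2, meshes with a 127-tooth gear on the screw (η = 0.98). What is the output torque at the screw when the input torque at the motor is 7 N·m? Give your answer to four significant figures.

Gear mesh: ratio = 46/15 = 3.0667; torque at shaft 2 = 7 × 3.0667 × 0.98 = 21.037 N·m.
Gear mesh: ratio = 127/31 = 4.0968; torque at the screw = 21.037 × 4.0968 × 0.98 = 84.462 N·m.

84.46 N·m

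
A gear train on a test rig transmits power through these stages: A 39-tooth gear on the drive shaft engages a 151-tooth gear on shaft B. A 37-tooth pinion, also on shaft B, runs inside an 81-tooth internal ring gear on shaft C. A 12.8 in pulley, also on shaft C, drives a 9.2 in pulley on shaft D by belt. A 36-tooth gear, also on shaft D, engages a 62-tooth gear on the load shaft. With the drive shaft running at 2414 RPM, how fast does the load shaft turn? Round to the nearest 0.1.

230.1 RPM

the drive shaft → shaft B (gear mesh, 151/39): 2414 ÷ 3.8718 = 623.48 RPM
shaft B → shaft C (internal gear, 81/37): 623.48 ÷ 2.1892 = 284.8 RPM
shaft C → shaft D (belt, 9.2/12.8): 284.8 ÷ 0.71875 = 396.24 RPM
shaft D → the load shaft (gear mesh, 62/36): 396.24 ÷ 1.7222 = 230.08 RPM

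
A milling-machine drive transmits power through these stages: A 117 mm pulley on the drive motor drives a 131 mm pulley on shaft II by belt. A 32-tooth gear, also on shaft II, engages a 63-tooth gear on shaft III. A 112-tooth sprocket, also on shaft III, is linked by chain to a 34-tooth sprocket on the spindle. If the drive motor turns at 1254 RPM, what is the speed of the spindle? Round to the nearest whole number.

Belt: ratio = 131/117 = 1.1197, so shaft II turns at 1254 / 1.1197 = 1120 RPM.
Gear mesh: ratio = 63/32 = 1.9688, so shaft III turns at 1120 / 1.9688 = 568.88 RPM.
Chain: ratio = 34/112 = 0.30357, so the spindle turns at 568.88 / 0.30357 = 1874 RPM.

1874 RPM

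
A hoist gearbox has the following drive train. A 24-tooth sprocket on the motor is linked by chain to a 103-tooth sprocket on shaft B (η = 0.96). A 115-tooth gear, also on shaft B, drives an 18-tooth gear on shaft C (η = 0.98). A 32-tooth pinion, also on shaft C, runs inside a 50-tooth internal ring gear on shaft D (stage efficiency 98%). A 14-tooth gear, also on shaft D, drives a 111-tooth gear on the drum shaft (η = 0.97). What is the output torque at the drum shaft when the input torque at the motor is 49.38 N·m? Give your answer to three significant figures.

chain 103/24 = 4.2917 → τ = 49.38·4.2917·0.96 = 203.45 N·m
gear mesh 18/115 = 0.15652 → τ = 203.45·0.15652·0.98 = 31.207 N·m
internal gear 50/32 = 1.5625 → τ = 31.207·1.5625·0.98 = 47.785 N·m
gear mesh 111/14 = 7.9286 → τ = 47.785·7.9286·0.97 = 367.5 N·m

368 N·m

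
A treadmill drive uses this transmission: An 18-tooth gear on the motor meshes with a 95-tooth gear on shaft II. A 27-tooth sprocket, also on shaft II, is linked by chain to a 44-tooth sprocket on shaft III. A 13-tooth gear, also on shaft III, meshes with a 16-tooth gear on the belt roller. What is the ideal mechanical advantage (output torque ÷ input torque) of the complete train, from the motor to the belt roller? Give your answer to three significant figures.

10.6

Each stage contributes driven/driver: gear mesh 95/18 = 5.2778, chain 44/27 = 1.6296, gear mesh 16/13 = 1.2308.
Overall: 5.2778 × 1.6296 × 1.2308 = 10.586.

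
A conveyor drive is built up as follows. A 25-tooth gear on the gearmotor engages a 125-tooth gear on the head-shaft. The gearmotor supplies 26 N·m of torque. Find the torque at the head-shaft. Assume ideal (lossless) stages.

Gear mesh: ratio = 125/25 = 5; torque at the head-shaft = 26 × 5 = 130 N·m.

130 N·m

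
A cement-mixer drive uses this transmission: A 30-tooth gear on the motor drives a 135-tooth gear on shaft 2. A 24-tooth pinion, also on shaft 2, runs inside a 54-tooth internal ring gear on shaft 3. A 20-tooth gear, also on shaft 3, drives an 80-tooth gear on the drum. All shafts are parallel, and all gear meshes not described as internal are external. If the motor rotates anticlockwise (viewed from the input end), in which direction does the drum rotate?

anticlockwise

the motor → shaft 2: external mesh, 1 reversal → CW.
shaft 2 → shaft 3: internal mesh, same direction → CW.
shaft 3 → the drum: external mesh, 1 reversal → CCW.
2 reversals in total — an even number — so the drum turns the same way as the motor.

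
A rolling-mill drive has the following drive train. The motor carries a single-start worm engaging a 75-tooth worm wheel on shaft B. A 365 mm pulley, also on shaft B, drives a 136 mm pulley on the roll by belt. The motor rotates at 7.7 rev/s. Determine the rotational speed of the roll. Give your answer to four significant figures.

0.2755 rev/s

the motor → shaft B (worm, 75/1): 7.7 ÷ 75 = 0.10267 rev/s
shaft B → the roll (belt, 136/365): 0.10267 ÷ 0.3726 = 0.27554 rev/s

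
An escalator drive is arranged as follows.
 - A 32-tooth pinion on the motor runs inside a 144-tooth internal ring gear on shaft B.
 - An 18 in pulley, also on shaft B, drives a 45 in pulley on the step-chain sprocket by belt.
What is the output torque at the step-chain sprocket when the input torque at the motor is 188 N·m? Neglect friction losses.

2115 N·m

After the internal gear (144/32): 188 × 4.5 = 846 N·m
After the belt (45/18): 846 × 2.5 = 2115 N·m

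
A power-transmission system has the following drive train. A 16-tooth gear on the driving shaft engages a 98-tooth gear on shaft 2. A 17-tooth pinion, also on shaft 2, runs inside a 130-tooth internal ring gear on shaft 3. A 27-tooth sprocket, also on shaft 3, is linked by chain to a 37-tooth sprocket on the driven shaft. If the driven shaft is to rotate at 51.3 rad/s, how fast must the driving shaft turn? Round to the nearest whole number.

3293 rad/s

Overall ratio R = 6.125 × 7.6471 × 1.3704 = 64.186.
Required input speed = output speed × R = 51.3 × 64.186 = 3292.7 rad/s.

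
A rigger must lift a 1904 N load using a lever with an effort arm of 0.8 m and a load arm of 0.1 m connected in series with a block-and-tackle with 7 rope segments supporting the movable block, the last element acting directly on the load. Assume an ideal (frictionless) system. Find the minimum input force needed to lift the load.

34 N

Lever MA = effort arm / load arm = 0.8/0.1 = 8.
Block-and-tackle MA = number of supporting rope parts = 7.
Combined ideal MA = 8 × 7 = 56.
Effort = load / MA = 1904 / 56 = 34 N.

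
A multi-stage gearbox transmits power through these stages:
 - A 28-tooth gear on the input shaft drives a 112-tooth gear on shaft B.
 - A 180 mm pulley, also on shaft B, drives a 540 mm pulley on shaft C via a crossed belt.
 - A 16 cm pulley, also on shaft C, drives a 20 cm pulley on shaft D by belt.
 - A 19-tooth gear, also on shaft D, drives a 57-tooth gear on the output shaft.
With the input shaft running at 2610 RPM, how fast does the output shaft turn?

Gear mesh: ratio = 112/28 = 4, so shaft B turns at 2610 / 4 = 652.5 RPM.
Belt: ratio = 540/180 = 3, so shaft C turns at 652.5 / 3 = 217.5 RPM.
Belt: ratio = 20/16 = 1.25, so shaft D turns at 217.5 / 1.25 = 174 RPM.
Gear mesh: ratio = 57/19 = 3, so the output shaft turns at 174 / 3 = 58 RPM.

58 RPM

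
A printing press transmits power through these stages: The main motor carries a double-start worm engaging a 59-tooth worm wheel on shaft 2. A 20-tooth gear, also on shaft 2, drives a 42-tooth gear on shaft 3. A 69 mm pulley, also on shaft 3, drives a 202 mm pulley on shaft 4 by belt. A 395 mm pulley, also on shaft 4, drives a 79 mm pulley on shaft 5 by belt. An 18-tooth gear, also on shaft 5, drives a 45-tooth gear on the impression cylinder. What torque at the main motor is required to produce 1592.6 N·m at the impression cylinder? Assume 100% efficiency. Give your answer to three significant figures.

Overall ratio R = 29.5 × 2.1 × 2.9275 × 0.2 × 2.5 = 90.68.
Input torque = output torque / R = 1592.6 / 90.68 = 17.563 N·m.

17.6 N·m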